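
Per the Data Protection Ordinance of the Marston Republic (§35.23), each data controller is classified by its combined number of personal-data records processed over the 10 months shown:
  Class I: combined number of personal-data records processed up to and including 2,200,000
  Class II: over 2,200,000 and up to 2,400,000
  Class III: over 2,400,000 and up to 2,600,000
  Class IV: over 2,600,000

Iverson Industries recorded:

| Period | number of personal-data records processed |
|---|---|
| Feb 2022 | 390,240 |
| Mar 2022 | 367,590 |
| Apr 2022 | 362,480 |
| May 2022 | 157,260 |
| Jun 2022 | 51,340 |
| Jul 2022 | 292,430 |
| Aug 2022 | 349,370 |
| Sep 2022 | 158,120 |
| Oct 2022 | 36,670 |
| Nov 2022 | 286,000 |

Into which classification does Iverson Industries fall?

Class III

Combined number of personal-data records processed: 390,240 + 367,590 + 362,480 + 157,260 + 51,340 + 292,430 + 349,370 + 158,120 + 36,670 + 286,000 = 2,451,500.
2,400,000 < 2,451,500 ≤ 2,600,000, so Class III applies.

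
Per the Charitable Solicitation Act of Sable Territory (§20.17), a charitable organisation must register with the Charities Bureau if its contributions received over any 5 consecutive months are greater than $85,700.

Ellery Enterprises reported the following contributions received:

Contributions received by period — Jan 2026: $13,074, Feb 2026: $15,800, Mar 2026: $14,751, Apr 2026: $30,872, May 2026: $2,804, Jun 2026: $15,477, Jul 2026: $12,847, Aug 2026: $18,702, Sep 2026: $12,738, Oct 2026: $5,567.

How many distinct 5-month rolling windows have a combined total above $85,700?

Jan 2026–May 2026: $13,074 + $15,800 + $14,751 + $30,872 + $2,804 = $77,301 (under)
Feb 2026–Jun 2026: $15,800 + $14,751 + $30,872 + $2,804 + $15,477 = $79,704 (under)
Mar 2026–Jul 2026: $14,751 + $30,872 + $2,804 + $15,477 + $12,847 = $76,751 (under)
Apr 2026–Aug 2026: $30,872 + $2,804 + $15,477 + $12,847 + $18,702 = $80,702 (under)
May 2026–Sep 2026: $2,804 + $15,477 + $12,847 + $18,702 + $12,738 = $62,568 (under)
Jun 2026–Oct 2026: $15,477 + $12,847 + $18,702 + $12,738 + $5,567 = $65,331 (under)
0 windows exceed the threshold.

0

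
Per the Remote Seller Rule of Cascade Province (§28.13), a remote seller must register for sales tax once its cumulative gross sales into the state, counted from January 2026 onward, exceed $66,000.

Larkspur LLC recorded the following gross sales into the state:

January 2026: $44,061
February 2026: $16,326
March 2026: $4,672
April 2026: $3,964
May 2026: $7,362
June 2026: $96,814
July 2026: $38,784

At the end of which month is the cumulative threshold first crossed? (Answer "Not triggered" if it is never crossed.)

April 2026

Through January 2026: $44,061
Through February 2026: $60,387
Through March 2026: $65,059
Through April 2026: $69,023 ← exceeds threshold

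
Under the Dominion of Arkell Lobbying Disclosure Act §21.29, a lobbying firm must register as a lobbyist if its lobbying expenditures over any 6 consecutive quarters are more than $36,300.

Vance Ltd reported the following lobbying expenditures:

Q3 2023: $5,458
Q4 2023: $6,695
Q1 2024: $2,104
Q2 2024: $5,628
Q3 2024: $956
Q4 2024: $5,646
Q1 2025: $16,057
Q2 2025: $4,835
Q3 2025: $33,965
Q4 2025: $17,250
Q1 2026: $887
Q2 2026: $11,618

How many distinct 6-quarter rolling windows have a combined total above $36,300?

Q3 2023–Q4 2024: $5,458 + $6,695 + $2,104 + $5,628 + $956 + $5,646 = $26,487 (under)
Q4 2023–Q1 2025: $6,695 + $2,104 + $5,628 + $956 + $5,646 + $16,057 = $37,086 (over)
Q1 2024–Q2 2025: $2,104 + $5,628 + $956 + $5,646 + $16,057 + $4,835 = $35,226 (under)
Q2 2024–Q3 2025: $5,628 + $956 + $5,646 + $16,057 + $4,835 + $33,965 = $67,087 (over)
Q3 2024–Q4 2025: $956 + $5,646 + $16,057 + $4,835 + $33,965 + $17,250 = $78,709 (over)
Q4 2024–Q1 2026: $5,646 + $16,057 + $4,835 + $33,965 + $17,250 + $887 = $78,640 (over)
Q1 2025–Q2 2026: $16,057 + $4,835 + $33,965 + $17,250 + $887 + $11,618 = $84,612 (over)
5 windows exceed the threshold.

5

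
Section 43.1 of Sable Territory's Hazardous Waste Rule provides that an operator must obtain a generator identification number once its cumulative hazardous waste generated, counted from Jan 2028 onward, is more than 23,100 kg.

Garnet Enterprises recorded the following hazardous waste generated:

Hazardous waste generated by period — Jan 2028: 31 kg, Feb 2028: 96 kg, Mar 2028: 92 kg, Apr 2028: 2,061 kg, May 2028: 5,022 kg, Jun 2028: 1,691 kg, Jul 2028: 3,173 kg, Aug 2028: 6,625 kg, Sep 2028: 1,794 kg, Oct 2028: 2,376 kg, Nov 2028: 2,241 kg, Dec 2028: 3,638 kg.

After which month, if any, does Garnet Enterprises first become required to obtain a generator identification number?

Nov 2028

Through Jan 2028: 31 kg
Through Feb 2028: 127 kg
Through Mar 2028: 219 kg
Through Apr 2028: 2,280 kg
Through May 2028: 7,302 kg
Through Jun 2028: 8,993 kg
Through Jul 2028: 12,166 kg
Through Aug 2028: 18,791 kg
Through Sep 2028: 20,585 kg
Through Oct 2028: 22,961 kg
Through Nov 2028: 25,202 kg ← exceeds threshold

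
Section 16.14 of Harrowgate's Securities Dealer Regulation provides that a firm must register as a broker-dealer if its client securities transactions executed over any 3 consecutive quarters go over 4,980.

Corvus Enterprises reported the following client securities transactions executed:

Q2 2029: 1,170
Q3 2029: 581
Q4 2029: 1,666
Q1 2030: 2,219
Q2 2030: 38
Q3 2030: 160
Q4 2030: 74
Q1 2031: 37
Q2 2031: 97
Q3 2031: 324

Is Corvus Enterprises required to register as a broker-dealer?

Q2 2029–Q4 2029: 1,170 + 581 + 1,666 = 3,417 (under)
Q3 2029–Q1 2030: 581 + 1,666 + 2,219 = 4,466 (under)
Q4 2029–Q2 2030: 1,666 + 2,219 + 38 = 3,923 (under)
Q1 2030–Q3 2030: 2,219 + 38 + 160 = 2,417 (under)
Q2 2030–Q4 2030: 38 + 160 + 74 = 272 (under)
Q3 2030–Q1 2031: 160 + 74 + 37 = 271 (under)
Q4 2030–Q2 2031: 74 + 37 + 97 = 208 (under)
Q1 2031–Q3 2031: 37 + 97 + 324 = 458 (under)
No window exceeds 4,980.

No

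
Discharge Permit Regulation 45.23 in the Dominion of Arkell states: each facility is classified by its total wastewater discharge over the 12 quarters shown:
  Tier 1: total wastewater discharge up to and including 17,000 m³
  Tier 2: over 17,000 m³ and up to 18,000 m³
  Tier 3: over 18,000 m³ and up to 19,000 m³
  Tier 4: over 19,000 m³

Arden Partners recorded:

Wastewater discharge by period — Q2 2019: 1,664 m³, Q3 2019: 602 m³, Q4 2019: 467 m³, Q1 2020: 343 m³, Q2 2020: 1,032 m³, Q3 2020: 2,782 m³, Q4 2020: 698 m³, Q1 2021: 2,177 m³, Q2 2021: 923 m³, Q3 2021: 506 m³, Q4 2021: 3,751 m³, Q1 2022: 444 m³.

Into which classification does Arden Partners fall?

Tier 1

Total wastewater discharge: 1,664 m³ + 602 m³ + 467 m³ + 343 m³ + 1,032 m³ + 2,782 m³ + 698 m³ + 2,177 m³ + 923 m³ + 506 m³ + 3,751 m³ + 444 m³ = 15,389 m³.
15,389 m³ ≤ 17,000 m³, so Tier 1 applies.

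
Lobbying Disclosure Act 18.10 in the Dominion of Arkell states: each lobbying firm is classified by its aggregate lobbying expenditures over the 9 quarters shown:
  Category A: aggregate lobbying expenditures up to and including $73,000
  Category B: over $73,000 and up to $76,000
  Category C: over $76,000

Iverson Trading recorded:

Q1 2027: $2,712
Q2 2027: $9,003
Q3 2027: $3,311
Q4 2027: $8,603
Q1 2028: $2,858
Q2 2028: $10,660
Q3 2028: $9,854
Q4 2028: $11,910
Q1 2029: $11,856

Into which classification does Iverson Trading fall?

Aggregate lobbying expenditures: $2,712 + $9,003 + $3,311 + $8,603 + $2,858 + $10,660 + $9,854 + $11,910 + $11,856 = $70,767.
$70,767 ≤ $73,000, so Category A applies.

Category A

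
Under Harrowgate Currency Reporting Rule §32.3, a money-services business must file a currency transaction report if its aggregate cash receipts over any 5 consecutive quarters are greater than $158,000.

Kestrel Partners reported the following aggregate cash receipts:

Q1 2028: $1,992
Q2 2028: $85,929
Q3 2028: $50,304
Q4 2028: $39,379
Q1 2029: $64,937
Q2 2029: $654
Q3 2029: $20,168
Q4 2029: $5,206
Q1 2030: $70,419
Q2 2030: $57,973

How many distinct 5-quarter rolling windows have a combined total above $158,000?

Q1 2028–Q1 2029: $1,992 + $85,929 + $50,304 + $39,379 + $64,937 = $242,541 (over)
Q2 2028–Q2 2029: $85,929 + $50,304 + $39,379 + $64,937 + $654 = $241,203 (over)
Q3 2028–Q3 2029: $50,304 + $39,379 + $64,937 + $654 + $20,168 = $175,442 (over)
Q4 2028–Q4 2029: $39,379 + $64,937 + $654 + $20,168 + $5,206 = $130,344 (under)
Q1 2029–Q1 2030: $64,937 + $654 + $20,168 + $5,206 + $70,419 = $161,384 (over)
Q2 2029–Q2 2030: $654 + $20,168 + $5,206 + $70,419 + $57,973 = $154,420 (under)
4 windows exceed the threshold.

4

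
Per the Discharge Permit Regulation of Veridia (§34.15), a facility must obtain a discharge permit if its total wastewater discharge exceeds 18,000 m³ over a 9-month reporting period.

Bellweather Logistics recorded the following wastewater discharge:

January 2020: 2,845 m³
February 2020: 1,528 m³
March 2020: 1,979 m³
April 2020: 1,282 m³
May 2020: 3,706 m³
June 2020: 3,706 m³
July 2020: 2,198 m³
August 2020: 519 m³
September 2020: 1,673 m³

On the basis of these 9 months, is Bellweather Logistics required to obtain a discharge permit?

Yes

Total wastewater discharge: 2,845 m³ + 1,528 m³ + 1,979 m³ + 1,282 m³ + 3,706 m³ + 3,706 m³ + 2,198 m³ + 519 m³ + 1,673 m³ = 19,436 m³.
19,436 m³ > 18,000 m³, so the threshold is exceeded.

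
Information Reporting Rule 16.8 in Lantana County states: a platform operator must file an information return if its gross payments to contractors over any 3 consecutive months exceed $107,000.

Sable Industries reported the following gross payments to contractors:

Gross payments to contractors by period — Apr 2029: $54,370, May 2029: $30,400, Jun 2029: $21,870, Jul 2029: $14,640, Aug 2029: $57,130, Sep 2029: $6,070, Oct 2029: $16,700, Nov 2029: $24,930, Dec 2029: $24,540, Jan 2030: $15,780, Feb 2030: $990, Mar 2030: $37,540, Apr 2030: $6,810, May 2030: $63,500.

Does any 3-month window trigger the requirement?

Yes

Apr 2029–Jun 2029: $54,370 + $30,400 + $21,870 = $106,640 (under)
May 2029–Jul 2029: $30,400 + $21,870 + $14,640 = $66,910 (under)
Jun 2029–Aug 2029: $21,870 + $14,640 + $57,130 = $93,640 (under)
Jul 2029–Sep 2029: $14,640 + $57,130 + $6,070 = $77,840 (under)
Aug 2029–Oct 2029: $57,130 + $6,070 + $16,700 = $79,900 (under)
Sep 2029–Nov 2029: $6,070 + $16,700 + $24,930 = $47,700 (under)
Oct 2029–Dec 2029: $16,700 + $24,930 + $24,540 = $66,170 (under)
Nov 2029–Jan 2030: $24,930 + $24,540 + $15,780 = $65,250 (under)
Dec 2029–Feb 2030: $24,540 + $15,780 + $990 = $41,310 (under)
Jan 2030–Mar 2030: $15,780 + $990 + $37,540 = $54,310 (under)
Feb 2030–Apr 2030: $990 + $37,540 + $6,810 = $45,340 (under)
Mar 2030–May 2030: $37,540 + $6,810 + $63,500 = $107,850 (over)
At least one window exceeds $107,000.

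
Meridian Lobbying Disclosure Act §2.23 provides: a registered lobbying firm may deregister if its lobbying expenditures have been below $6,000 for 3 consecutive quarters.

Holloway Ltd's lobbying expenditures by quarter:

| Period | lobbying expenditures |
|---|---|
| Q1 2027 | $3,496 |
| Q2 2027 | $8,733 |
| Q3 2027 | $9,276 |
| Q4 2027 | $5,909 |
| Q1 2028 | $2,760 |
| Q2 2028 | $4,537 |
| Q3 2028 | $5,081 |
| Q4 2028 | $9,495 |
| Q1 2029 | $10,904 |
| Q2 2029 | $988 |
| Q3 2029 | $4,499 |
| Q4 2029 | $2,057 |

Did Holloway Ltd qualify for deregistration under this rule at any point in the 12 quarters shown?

Yes

Quarters below $6,000: Q1 2027, Q4 2027, Q1 2028, Q2 2028, Q3 2028, Q2 2029, Q3 2029, Q4 2029.
Longest run of consecutive quarters below the threshold: 4.
4 ≥ 3, so Holloway Ltd became eligible.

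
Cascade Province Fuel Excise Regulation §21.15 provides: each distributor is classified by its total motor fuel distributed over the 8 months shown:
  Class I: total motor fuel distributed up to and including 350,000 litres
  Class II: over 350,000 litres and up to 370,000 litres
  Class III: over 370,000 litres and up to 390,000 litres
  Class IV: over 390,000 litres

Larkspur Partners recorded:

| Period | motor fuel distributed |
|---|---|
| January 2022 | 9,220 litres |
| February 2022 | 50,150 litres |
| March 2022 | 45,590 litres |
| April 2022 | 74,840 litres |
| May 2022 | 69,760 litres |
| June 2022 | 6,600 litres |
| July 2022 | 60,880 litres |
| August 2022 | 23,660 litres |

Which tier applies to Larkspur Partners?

Total motor fuel distributed: 9,220 litres + 50,150 litres + 45,590 litres + 74,840 litres + 69,760 litres + 6,600 litres + 60,880 litres + 23,660 litres = 340,700 litres.
340,700 litres ≤ 350,000 litres, so Class I applies.

Class I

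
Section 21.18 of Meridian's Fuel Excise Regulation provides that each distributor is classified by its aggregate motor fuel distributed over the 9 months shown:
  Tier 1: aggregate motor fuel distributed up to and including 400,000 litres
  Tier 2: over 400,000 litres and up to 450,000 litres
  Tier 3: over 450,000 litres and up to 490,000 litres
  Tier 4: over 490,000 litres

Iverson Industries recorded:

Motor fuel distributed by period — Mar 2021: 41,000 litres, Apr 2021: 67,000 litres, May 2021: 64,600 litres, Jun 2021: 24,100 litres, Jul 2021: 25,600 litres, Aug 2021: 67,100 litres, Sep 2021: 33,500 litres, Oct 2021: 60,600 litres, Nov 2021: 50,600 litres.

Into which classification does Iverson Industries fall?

Aggregate motor fuel distributed: 41,000 litres + 67,000 litres + 64,600 litres + 24,100 litres + 25,600 litres + 67,100 litres + 33,500 litres + 60,600 litres + 50,600 litres = 434,100 litres.
400,000 litres < 434,100 litres ≤ 450,000 litres, so Tier 2 applies.

Tier 2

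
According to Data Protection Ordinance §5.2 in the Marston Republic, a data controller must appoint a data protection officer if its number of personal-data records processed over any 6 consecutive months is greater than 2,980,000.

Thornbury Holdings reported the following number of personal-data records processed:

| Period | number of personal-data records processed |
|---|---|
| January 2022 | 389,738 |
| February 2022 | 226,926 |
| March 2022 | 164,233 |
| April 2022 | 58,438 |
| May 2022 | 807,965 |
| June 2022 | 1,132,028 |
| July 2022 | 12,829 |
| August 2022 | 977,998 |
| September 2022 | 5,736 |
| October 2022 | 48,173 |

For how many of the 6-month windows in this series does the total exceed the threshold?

3

January 2022–June 2022: 389,738 + 226,926 + 164,233 + 58,438 + 807,965 + 1,132,028 = 2,779,328 (under)
February 2022–July 2022: 226,926 + 164,233 + 58,438 + 807,965 + 1,132,028 + 12,829 = 2,402,419 (under)
March 2022–August 2022: 164,233 + 58,438 + 807,965 + 1,132,028 + 12,829 + 977,998 = 3,153,491 (over)
April 2022–September 2022: 58,438 + 807,965 + 1,132,028 + 12,829 + 977,998 + 5,736 = 2,994,994 (over)
May 2022–October 2022: 807,965 + 1,132,028 + 12,829 + 977,998 + 5,736 + 48,173 = 2,984,729 (over)
3 windows exceed the threshold.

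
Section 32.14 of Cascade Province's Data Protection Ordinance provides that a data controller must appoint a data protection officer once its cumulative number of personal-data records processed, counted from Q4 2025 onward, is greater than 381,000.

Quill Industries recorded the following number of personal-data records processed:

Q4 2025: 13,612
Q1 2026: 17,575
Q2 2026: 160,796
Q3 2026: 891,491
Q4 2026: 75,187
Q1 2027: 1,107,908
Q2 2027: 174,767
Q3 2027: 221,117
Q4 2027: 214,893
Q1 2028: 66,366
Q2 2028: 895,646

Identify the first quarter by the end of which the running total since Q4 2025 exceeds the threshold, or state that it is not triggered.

Q3 2026

Through Q4 2025: 13,612
Through Q1 2026: 31,187
Through Q2 2026: 191,983
Through Q3 2026: 1,083,474 ← exceeds threshold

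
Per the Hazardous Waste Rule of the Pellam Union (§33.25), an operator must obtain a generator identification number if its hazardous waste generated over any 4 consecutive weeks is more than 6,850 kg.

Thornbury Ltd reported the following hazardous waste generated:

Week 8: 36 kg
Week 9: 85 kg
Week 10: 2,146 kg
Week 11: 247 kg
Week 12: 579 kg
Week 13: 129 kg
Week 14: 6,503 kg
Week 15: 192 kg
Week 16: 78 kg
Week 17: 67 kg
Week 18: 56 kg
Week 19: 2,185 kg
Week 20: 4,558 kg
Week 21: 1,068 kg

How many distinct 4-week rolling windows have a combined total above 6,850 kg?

Week 8–Week 11: 36 kg + 85 kg + 2,146 kg + 247 kg = 2,514 kg (under)
Week 9–Week 12: 85 kg + 2,146 kg + 247 kg + 579 kg = 3,057 kg (under)
Week 10–Week 13: 2,146 kg + 247 kg + 579 kg + 129 kg = 3,101 kg (under)
Week 11–Week 14: 247 kg + 579 kg + 129 kg + 6,503 kg = 7,458 kg (over)
Week 12–Week 15: 579 kg + 129 kg + 6,503 kg + 192 kg = 7,403 kg (over)
Week 13–Week 16: 129 kg + 6,503 kg + 192 kg + 78 kg = 6,902 kg (over)
Week 14–Week 17: 6,503 kg + 192 kg + 78 kg + 67 kg = 6,840 kg (under)
Week 15–Week 18: 192 kg + 78 kg + 67 kg + 56 kg = 393 kg (under)
Week 16–Week 19: 78 kg + 67 kg + 56 kg + 2,185 kg = 2,386 kg (under)
Week 17–Week 20: 67 kg + 56 kg + 2,185 kg + 4,558 kg = 6,866 kg (over)
Week 18–Week 21: 56 kg + 2,185 kg + 4,558 kg + 1,068 kg = 7,867 kg (over)
5 windows exceed the threshold.

5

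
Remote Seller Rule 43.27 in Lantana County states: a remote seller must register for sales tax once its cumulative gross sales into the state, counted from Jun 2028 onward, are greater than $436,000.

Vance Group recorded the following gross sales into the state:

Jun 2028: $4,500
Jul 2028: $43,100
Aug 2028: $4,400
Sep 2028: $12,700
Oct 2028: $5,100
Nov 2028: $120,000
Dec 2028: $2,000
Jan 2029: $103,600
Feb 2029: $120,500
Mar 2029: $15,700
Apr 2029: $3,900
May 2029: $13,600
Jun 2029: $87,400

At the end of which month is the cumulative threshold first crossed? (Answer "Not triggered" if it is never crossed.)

May 2029

Through Jun 2028: $4,500
Through Jul 2028: $47,600
Through Aug 2028: $52,000
Through Sep 2028: $64,700
Through Oct 2028: $69,800
Through Nov 2028: $189,800
Through Dec 2028: $191,800
Through Jan 2029: $295,400
Through Feb 2029: $415,900
Through Mar 2029: $431,600
Through Apr 2029: $435,500
Through May 2029: $449,100 ← exceeds threshold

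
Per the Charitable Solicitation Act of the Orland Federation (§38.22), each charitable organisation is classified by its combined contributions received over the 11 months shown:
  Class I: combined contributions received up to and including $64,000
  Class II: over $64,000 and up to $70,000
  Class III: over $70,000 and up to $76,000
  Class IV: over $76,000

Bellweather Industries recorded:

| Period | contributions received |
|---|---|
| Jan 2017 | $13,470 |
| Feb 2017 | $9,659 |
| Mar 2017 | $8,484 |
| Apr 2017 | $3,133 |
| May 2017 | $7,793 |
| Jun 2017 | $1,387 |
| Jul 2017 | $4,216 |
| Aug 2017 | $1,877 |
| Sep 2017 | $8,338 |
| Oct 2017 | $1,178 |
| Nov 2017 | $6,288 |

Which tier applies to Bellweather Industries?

Combined contributions received: $13,470 + $9,659 + $8,484 + $3,133 + $7,793 + $1,387 + $4,216 + $1,877 + $8,338 + $1,178 + $6,288 = $65,823.
$64,000 < $65,823 ≤ $70,000, so Class II applies.

Class II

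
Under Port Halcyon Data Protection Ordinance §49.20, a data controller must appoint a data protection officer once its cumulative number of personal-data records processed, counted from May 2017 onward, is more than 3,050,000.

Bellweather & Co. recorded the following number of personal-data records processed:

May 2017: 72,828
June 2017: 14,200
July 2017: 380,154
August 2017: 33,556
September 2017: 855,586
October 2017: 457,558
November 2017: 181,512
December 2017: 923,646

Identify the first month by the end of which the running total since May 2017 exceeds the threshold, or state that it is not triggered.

Not triggered

Through May 2017: 72,828
Through June 2017: 87,028
Through July 2017: 467,182
Through August 2017: 500,738
Through September 2017: 1,356,324
Through October 2017: 1,813,882
Through November 2017: 1,995,394
Through December 2017: 2,919,040
Final cumulative total 2,919,040 ≤ 3,050,000; the threshold is never exceeded.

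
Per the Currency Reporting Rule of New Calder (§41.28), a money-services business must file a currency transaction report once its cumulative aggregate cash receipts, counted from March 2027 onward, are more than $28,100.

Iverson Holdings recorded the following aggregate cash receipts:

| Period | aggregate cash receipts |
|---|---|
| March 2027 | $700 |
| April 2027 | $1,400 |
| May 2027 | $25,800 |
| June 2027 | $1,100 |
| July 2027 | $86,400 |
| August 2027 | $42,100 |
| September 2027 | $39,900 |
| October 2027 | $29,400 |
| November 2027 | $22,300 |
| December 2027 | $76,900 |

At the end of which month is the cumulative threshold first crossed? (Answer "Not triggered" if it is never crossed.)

June 2027

Through March 2027: $700
Through April 2027: $2,100
Through May 2027: $27,900
Through June 2027: $29,000 ← exceeds threshold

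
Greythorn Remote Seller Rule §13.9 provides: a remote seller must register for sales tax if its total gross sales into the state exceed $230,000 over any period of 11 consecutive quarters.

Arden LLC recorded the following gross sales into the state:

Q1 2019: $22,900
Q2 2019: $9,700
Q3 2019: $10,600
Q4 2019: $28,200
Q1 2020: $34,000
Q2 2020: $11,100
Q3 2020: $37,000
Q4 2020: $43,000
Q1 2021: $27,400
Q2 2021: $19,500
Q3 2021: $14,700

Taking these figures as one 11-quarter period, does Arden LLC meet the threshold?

Total gross sales into the state: $22,900 + $9,700 + $10,600 + $28,200 + $34,000 + $11,100 + $37,000 + $43,000 + $27,400 + $19,500 + $14,700 = $258,100.
$258,100 > $230,000, so the threshold is exceeded.

Yes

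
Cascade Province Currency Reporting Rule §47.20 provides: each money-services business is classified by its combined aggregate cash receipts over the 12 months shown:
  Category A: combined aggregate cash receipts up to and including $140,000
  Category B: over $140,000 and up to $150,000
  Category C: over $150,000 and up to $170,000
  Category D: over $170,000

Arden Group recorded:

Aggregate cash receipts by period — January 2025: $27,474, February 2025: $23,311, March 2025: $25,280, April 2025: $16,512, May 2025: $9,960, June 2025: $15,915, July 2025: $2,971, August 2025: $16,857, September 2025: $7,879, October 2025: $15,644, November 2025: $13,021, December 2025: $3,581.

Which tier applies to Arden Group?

Combined aggregate cash receipts: $27,474 + $23,311 + $25,280 + $16,512 + $9,960 + $15,915 + $2,971 + $16,857 + $7,879 + $15,644 + $13,021 + $3,581 = $178,405.
$178,405 > $170,000, so Category D applies.

Category D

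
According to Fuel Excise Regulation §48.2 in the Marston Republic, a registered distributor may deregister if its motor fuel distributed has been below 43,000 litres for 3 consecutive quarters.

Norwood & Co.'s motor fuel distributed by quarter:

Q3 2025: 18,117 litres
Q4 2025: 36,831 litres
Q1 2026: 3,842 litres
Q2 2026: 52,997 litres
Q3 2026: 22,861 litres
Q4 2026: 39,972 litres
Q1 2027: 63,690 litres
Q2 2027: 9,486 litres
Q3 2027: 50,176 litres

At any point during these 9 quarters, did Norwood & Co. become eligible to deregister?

Quarters below 43,000 litres: Q3 2025, Q4 2025, Q1 2026, Q3 2026, Q4 2026, Q2 2027.
Longest run of consecutive quarters below the threshold: 3.
3 ≥ 3, so Norwood & Co. became eligible.

Yes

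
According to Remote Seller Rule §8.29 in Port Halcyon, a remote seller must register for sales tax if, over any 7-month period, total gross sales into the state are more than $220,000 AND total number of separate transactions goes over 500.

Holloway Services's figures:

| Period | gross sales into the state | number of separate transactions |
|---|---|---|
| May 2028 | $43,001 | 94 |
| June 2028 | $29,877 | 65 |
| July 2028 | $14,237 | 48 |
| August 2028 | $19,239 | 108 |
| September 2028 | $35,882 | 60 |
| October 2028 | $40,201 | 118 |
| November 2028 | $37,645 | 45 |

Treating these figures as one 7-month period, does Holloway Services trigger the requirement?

Total gross sales into the state: $43,001 + $29,877 + $14,237 + $19,239 + $35,882 + $40,201 + $37,645 = $220,082 (> $220,000).
Total number of separate transactions: 94 + 65 + 48 + 108 + 60 + 118 + 45 = 538 (> 500).
The test is 'and': both thresholds are exceeded.

Yes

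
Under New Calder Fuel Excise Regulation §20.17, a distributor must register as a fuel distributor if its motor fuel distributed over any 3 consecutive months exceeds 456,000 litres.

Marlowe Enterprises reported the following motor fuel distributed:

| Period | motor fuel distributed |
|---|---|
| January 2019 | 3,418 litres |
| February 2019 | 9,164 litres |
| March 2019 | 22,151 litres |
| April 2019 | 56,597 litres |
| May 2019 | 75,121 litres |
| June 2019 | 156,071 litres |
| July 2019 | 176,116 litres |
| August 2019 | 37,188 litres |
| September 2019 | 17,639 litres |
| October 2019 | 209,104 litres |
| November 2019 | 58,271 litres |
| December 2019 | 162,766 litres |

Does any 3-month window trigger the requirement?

No

January 2019–March 2019: 3,418 litres + 9,164 litres + 22,151 litres = 34,733 litres (under)
February 2019–April 2019: 9,164 litres + 22,151 litres + 56,597 litres = 87,912 litres (under)
March 2019–May 2019: 22,151 litres + 56,597 litres + 75,121 litres = 153,869 litres (under)
April 2019–June 2019: 56,597 litres + 75,121 litres + 156,071 litres = 287,789 litres (under)
May 2019–July 2019: 75,121 litres + 156,071 litres + 176,116 litres = 407,308 litres (under)
June 2019–August 2019: 156,071 litres + 176,116 litres + 37,188 litres = 369,375 litres (under)
July 2019–September 2019: 176,116 litres + 37,188 litres + 17,639 litres = 230,943 litres (under)
August 2019–October 2019: 37,188 litres + 17,639 litres + 209,104 litres = 263,931 litres (under)
September 2019–November 2019: 17,639 litres + 209,104 litres + 58,271 litres = 285,014 litres (under)
October 2019–December 2019: 209,104 litres + 58,271 litres + 162,766 litres = 430,141 litres (under)
No window exceeds 456,000 litres.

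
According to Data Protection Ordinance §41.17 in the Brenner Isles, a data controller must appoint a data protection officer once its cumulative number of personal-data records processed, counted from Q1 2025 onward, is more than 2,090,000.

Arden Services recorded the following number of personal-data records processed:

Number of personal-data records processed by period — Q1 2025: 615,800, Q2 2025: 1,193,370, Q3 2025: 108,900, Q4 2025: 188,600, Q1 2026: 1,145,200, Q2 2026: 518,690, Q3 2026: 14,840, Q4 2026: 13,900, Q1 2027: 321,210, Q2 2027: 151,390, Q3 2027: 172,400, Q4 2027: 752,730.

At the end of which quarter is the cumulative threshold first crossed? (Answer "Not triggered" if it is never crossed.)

Q4 2025

Through Q1 2025: 615,800
Through Q2 2025: 1,809,170
Through Q3 2025: 1,918,070
Through Q4 2025: 2,106,670 ← exceeds threshold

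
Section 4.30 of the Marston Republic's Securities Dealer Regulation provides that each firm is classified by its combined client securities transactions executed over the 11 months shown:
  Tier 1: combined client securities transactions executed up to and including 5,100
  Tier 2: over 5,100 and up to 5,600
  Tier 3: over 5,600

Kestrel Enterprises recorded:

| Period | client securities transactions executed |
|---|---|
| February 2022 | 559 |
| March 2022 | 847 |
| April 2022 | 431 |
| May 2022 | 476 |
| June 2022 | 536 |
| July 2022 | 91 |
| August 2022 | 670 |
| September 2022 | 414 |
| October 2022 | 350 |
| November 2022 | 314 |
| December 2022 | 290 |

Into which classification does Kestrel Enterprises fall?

Tier 1

Combined client securities transactions executed: 559 + 847 + 431 + 476 + 536 + 91 + 670 + 414 + 350 + 314 + 290 = 4,978.
4,978 ≤ 5,100, so Tier 1 applies.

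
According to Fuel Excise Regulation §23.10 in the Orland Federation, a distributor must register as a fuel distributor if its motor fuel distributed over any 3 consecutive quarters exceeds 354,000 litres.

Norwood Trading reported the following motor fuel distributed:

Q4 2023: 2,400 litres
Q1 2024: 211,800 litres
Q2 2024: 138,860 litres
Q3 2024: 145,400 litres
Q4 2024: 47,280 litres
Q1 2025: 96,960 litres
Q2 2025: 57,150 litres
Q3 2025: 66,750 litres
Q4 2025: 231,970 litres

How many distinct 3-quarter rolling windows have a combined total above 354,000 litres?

2

Q4 2023–Q2 2024: 2,400 litres + 211,800 litres + 138,860 litres = 353,060 litres (under)
Q1 2024–Q3 2024: 211,800 litres + 138,860 litres + 145,400 litres = 496,060 litres (over)
Q2 2024–Q4 2024: 138,860 litres + 145,400 litres + 47,280 litres = 331,540 litres (under)
Q3 2024–Q1 2025: 145,400 litres + 47,280 litres + 96,960 litres = 289,640 litres (under)
Q4 2024–Q2 2025: 47,280 litres + 96,960 litres + 57,150 litres = 201,390 litres (under)
Q1 2025–Q3 2025: 96,960 litres + 57,150 litres + 66,750 litres = 220,860 litres (under)
Q2 2025–Q4 2025: 57,150 litres + 66,750 litres + 231,970 litres = 355,870 litres (over)
2 windows exceed the threshold.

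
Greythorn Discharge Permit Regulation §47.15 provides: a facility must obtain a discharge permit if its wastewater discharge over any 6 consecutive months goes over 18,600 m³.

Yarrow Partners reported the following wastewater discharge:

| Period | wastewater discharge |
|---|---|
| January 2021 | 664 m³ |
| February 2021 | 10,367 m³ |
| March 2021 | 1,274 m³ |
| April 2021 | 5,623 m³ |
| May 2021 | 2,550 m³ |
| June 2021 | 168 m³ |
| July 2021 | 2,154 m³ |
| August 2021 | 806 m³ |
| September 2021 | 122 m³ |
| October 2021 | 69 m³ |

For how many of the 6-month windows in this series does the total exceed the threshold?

January 2021–June 2021: 664 m³ + 10,367 m³ + 1,274 m³ + 5,623 m³ + 2,550 m³ + 168 m³ = 20,646 m³ (over)
February 2021–July 2021: 10,367 m³ + 1,274 m³ + 5,623 m³ + 2,550 m³ + 168 m³ + 2,154 m³ = 22,136 m³ (over)
March 2021–August 2021: 1,274 m³ + 5,623 m³ + 2,550 m³ + 168 m³ + 2,154 m³ + 806 m³ = 12,575 m³ (under)
April 2021–September 2021: 5,623 m³ + 2,550 m³ + 168 m³ + 2,154 m³ + 806 m³ + 122 m³ = 11,423 m³ (under)
May 2021–October 2021: 2,550 m³ + 168 m³ + 2,154 m³ + 806 m³ + 122 m³ + 69 m³ = 5,869 m³ (under)
2 windows exceed the threshold.

2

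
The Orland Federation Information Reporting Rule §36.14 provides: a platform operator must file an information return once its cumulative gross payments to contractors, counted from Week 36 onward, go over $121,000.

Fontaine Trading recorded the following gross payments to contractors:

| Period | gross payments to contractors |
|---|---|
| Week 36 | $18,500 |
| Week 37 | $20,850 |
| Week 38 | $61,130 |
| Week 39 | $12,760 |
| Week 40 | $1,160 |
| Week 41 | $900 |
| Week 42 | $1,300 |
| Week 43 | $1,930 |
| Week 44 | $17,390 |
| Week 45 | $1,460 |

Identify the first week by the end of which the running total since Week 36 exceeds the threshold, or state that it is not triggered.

Week 44

Through Week 36: $18,500
Through Week 37: $39,350
Through Week 38: $100,480
Through Week 39: $113,240
Through Week 40: $114,400
Through Week 41: $115,300
Through Week 42: $116,600
Through Week 43: $118,530
Through Week 44: $135,920 ← exceeds threshold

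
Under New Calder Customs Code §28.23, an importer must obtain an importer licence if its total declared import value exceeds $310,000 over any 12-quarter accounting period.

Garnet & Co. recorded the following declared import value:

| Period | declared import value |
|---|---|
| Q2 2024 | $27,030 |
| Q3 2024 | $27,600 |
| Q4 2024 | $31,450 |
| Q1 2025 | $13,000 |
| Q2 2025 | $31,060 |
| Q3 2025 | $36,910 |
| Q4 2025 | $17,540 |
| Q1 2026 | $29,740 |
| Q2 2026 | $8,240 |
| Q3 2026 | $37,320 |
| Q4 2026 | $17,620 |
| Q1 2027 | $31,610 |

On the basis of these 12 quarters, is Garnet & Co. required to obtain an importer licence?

No

Total declared import value: $27,030 + $27,600 + $31,450 + $13,000 + $31,060 + $36,910 + $17,540 + $29,740 + $8,240 + $37,320 + $17,620 + $31,610 = $309,120.
$309,120 ≤ $310,000, so the threshold is not exceeded.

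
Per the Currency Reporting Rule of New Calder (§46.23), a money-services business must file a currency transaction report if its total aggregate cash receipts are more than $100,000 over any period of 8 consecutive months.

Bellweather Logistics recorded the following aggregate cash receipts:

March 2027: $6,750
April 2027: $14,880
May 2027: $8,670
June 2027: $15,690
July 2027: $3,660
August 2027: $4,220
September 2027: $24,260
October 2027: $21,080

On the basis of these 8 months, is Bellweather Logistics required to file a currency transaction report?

No

Total aggregate cash receipts: $6,750 + $14,880 + $8,670 + $15,690 + $3,660 + $4,220 + $24,260 + $21,080 = $99,210.
$99,210 ≤ $100,000, so the threshold is not exceeded.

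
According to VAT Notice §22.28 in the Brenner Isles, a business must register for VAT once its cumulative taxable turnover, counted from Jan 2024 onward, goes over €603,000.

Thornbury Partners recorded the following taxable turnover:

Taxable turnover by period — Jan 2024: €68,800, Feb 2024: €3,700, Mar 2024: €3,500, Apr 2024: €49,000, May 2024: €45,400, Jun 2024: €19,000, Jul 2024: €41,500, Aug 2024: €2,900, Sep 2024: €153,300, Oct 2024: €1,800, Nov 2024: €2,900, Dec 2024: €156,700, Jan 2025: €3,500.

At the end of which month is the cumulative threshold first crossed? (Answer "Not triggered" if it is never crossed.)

Not triggered

Through Jan 2024: €68,800
Through Feb 2024: €72,500
Through Mar 2024: €76,000
Through Apr 2024: €125,000
Through May 2024: €170,400
Through Jun 2024: €189,400
Through Jul 2024: €230,900
Through Aug 2024: €233,800
Through Sep 2024: €387,100
Through Oct 2024: €388,900
Through Nov 2024: €391,800
Through Dec 2024: €548,500
Through Jan 2025: €552,000
Final cumulative total €552,000 ≤ €603,000; the threshold is never exceeded.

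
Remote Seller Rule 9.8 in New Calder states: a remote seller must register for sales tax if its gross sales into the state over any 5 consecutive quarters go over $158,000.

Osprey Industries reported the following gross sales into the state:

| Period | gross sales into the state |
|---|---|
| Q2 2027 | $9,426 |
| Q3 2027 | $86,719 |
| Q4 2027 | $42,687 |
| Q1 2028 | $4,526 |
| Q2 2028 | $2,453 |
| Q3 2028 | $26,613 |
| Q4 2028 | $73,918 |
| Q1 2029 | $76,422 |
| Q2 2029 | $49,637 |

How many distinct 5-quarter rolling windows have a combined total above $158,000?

Q2 2027–Q2 2028: $9,426 + $86,719 + $42,687 + $4,526 + $2,453 = $145,811 (under)
Q3 2027–Q3 2028: $86,719 + $42,687 + $4,526 + $2,453 + $26,613 = $162,998 (over)
Q4 2027–Q4 2028: $42,687 + $4,526 + $2,453 + $26,613 + $73,918 = $150,197 (under)
Q1 2028–Q1 2029: $4,526 + $2,453 + $26,613 + $73,918 + $76,422 = $183,932 (over)
Q2 2028–Q2 2029: $2,453 + $26,613 + $73,918 + $76,422 + $49,637 = $229,043 (over)
3 windows exceed the threshold.

3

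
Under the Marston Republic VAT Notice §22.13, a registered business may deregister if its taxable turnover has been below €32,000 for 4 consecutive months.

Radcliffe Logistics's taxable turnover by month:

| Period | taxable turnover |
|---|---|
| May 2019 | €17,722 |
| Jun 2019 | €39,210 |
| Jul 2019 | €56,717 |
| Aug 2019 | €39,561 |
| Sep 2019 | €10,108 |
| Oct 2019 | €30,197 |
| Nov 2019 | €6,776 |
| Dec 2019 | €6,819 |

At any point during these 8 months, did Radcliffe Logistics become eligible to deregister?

Months below €32,000: May 2019, Sep 2019, Oct 2019, Nov 2019, Dec 2019.
Longest run of consecutive months below the threshold: 4.
4 ≥ 4, so Radcliffe Logistics became eligible.

Yes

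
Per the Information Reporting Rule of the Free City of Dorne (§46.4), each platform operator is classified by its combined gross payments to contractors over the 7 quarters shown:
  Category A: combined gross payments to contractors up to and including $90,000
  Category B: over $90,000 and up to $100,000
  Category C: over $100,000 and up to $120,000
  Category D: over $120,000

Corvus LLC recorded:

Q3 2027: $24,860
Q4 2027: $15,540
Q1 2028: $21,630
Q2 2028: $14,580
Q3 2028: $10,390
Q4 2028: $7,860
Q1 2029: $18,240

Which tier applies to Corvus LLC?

Category C

Combined gross payments to contractors: $24,860 + $15,540 + $21,630 + $14,580 + $10,390 + $7,860 + $18,240 = $113,100.
$100,000 < $113,100 ≤ $120,000, so Category C applies.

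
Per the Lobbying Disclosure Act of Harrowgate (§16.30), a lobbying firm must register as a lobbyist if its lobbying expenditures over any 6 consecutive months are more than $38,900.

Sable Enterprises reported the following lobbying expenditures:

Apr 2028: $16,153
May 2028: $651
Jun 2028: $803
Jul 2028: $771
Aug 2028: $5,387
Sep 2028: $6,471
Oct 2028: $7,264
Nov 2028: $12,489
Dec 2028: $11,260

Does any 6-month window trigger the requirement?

Yes

Apr 2028–Sep 2028: $16,153 + $651 + $803 + $771 + $5,387 + $6,471 = $30,236 (under)
May 2028–Oct 2028: $651 + $803 + $771 + $5,387 + $6,471 + $7,264 = $21,347 (under)
Jun 2028–Nov 2028: $803 + $771 + $5,387 + $6,471 + $7,264 + $12,489 = $33,185 (under)
Jul 2028–Dec 2028: $771 + $5,387 + $6,471 + $7,264 + $12,489 + $11,260 = $43,642 (over)
At least one window exceeds $38,900.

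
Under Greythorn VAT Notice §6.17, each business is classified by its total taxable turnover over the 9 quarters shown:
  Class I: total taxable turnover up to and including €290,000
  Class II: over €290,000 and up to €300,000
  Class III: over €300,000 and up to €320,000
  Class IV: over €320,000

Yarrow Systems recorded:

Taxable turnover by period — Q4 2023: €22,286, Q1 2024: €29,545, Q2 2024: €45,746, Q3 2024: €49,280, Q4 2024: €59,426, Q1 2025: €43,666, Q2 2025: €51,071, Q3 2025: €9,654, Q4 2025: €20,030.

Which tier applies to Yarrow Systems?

Class IV

Total taxable turnover: €22,286 + €29,545 + €45,746 + €49,280 + €59,426 + €43,666 + €51,071 + €9,654 + €20,030 = €330,704.
€330,704 > €320,000, so Class IV applies.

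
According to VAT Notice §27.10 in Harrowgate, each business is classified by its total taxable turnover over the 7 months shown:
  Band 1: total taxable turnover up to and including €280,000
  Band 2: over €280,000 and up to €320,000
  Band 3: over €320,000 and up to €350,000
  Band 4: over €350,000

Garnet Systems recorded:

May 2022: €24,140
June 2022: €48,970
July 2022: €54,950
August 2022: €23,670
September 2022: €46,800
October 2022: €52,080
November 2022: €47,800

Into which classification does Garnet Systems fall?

Band 2

Total taxable turnover: €24,140 + €48,970 + €54,950 + €23,670 + €46,800 + €52,080 + €47,800 = €298,410.
€280,000 < €298,410 ≤ €320,000, so Band 2 applies.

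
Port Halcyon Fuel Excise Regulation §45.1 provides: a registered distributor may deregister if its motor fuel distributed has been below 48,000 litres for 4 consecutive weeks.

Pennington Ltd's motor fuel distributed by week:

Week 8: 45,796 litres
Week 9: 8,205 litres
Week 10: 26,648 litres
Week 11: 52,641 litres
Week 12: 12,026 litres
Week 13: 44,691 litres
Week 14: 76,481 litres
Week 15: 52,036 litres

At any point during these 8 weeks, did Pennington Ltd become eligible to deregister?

Weeks below 48,000 litres: Week 8, Week 9, Week 10, Week 12, Week 13.
Longest run of consecutive weeks below the threshold: 3.
3 < 4, so Pennington Ltd never became eligible.

No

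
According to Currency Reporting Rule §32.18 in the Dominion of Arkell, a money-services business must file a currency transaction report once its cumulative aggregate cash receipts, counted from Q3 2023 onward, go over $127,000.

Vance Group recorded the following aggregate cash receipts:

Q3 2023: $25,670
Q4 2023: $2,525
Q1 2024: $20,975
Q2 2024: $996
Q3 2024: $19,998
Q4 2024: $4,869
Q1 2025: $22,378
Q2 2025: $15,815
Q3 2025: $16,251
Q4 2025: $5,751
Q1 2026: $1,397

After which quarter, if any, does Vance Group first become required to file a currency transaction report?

Q3 2025

Through Q3 2023: $25,670
Through Q4 2023: $28,195
Through Q1 2024: $49,170
Through Q2 2024: $50,166
Through Q3 2024: $70,164
Through Q4 2024: $75,033
Through Q1 2025: $97,411
Through Q2 2025: $113,226
Through Q3 2025: $129,477 ← exceeds threshold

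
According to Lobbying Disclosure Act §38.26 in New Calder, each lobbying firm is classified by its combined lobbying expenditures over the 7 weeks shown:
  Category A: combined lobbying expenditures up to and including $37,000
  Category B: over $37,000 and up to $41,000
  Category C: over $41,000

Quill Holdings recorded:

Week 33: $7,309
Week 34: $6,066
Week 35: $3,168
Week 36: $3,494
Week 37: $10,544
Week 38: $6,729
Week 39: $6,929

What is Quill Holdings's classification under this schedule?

Category C

Combined lobbying expenditures: $7,309 + $6,066 + $3,168 + $3,494 + $10,544 + $6,729 + $6,929 = $44,239.
$44,239 > $41,000, so Category C applies.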